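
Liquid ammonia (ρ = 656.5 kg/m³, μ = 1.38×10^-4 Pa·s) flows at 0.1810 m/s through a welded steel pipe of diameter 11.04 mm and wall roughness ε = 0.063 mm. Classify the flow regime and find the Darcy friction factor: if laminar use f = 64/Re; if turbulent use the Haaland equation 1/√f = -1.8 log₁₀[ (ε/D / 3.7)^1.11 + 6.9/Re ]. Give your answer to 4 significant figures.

Re = ρVD/μ = 656.5·0.181·0.01104/0.000138 = 9506.
Re > 4000 → turbulent. ε/D = 6.3e-05/0.01104 = 0.00571; Haaland: 1/√f = -1.8 log₁₀[0.000757 + 0.000726] = 5.092, so f = 0.03856.

f ≈ 0.03856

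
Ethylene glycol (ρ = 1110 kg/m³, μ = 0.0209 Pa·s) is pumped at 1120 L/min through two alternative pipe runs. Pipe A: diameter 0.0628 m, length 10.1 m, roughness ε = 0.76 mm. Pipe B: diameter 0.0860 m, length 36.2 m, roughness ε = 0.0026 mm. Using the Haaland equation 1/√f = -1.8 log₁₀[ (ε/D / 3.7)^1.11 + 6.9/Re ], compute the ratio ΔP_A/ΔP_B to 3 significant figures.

ΔP_A/ΔP_B ≈ 2.07

Pipe A: V = Q/A = 0.01867/0.003097 = 6.026 m/s; Re = 2.01e+04; ε/D = 0.0121; Haaland → f = 0.04295; ΔP_A = f(L/D)(ρV²/2) = 1.392e+05 Pa.
Pipe B: V = Q/A = 0.01867/0.005809 = 3.214 m/s; Re = 1.468e+04; ε/D = 3.02e-05; Haaland → f = 0.0279; ΔP_B = f(L/D)(ρV²/2) = 6.732e+04 Pa.
ΔP_A/ΔP_B = 1.392e+05/6.732e+04 = 2.07.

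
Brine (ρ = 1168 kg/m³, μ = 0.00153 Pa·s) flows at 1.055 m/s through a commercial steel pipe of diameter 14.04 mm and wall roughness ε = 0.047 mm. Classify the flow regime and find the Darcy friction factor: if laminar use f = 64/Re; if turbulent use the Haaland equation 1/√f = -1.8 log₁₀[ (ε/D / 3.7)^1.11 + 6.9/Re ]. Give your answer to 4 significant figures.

Re = ρVD/μ = 1168·1.055·0.01404/0.00153 = 1.131e+04.
Re > 4000 → turbulent. ε/D = 4.7e-05/0.01404 = 0.00335; Haaland: 1/√f = -1.8 log₁₀[0.000419 + 0.00061] = 5.378, so f = 0.03458.

f ≈ 0.03458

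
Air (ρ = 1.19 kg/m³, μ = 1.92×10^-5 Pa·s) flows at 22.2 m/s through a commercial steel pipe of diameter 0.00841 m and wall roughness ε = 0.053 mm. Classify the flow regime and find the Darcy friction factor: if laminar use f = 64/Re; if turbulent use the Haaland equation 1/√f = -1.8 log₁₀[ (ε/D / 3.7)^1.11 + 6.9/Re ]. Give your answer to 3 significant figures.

f ≈ 0.0382

Re = ρVD/μ = 1.19·22.2·0.00841/1.92e-05 = 1.157e+04.
Re > 4000 → turbulent. ε/D = 5.3e-05/0.00841 = 0.0063; Haaland: 1/√f = -1.8 log₁₀[0.000845 + 0.000596] = 5.114, so f = 0.03823.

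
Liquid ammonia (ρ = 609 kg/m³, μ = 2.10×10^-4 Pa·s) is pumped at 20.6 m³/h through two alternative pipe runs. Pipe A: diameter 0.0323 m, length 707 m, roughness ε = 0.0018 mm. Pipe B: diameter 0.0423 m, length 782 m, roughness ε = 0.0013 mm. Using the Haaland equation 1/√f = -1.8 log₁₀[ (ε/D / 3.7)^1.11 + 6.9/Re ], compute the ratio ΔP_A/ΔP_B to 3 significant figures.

Pipe A: V = Q/A = 0.005722/0.0008194 = 6.983 m/s; Re = 6.541e+05; ε/D = 5.57e-05; Haaland → f = 0.01326; ΔP_A = f(L/D)(ρV²/2) = 4.311e+06 Pa.
Pipe B: V = Q/A = 0.005722/0.001405 = 4.072 m/s; Re = 4.995e+05; ε/D = 3.07e-05; Haaland → f = 0.01344; ΔP_B = f(L/D)(ρV²/2) = 1.254e+06 Pa.
ΔP_A/ΔP_B = 4.311e+06/1.254e+06 = 3.44.

ΔP_A/ΔP_B ≈ 3.44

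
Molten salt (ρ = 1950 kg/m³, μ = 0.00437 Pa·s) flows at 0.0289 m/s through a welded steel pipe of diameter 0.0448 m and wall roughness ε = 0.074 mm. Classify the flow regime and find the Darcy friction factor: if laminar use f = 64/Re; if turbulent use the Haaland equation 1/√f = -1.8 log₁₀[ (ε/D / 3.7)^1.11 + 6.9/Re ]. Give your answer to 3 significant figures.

Re = ρVD/μ = 1950·0.0289·0.0448/0.00437 = 577.7.
Re < 2300 → laminar, so f = 64/Re = 0.1108 (roughness is irrelevant in laminar flow).

f ≈ 0.111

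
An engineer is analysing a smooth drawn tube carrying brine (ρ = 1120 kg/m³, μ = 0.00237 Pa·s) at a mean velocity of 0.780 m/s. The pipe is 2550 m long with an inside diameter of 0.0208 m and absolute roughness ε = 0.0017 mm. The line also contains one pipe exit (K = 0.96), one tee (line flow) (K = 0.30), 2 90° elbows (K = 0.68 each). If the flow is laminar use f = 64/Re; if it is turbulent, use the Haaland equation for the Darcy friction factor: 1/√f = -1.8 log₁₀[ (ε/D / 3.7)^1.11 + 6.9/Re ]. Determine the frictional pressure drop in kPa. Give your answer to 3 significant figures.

Reynolds number Re = ρVD/μ = 1120 · 0.78 · 0.0208 / 0.00237 = 7667.
Re > 4000 → turbulent. Relative roughness ε/D = 1.7e-06/0.0208 = 8.17e-05. Haaland: 1/√f = -1.8 log₁₀[(8.17e-05/3.7)^1.11 + 6.9/7667] = -1.8 log₁₀[6.79e-06 + 0.0009] = 5.477, so f = 0.03334.
Total minor-loss coefficient ΣK = 1·0.96 + 1·0.3 + 2·0.68 = 2.62.
ΔP = [f·L/D + ΣK]·(ρV²/2) = [0.03334·2550/0.0208 + 2.62]·(1120·0.78²/2) = [4088 + 2.62]·340.7 = 1.394e+06 Pa.
ΔP = 1.394e+06 Pa = 1390 kPa.

ΔP ≈ 1390 kPa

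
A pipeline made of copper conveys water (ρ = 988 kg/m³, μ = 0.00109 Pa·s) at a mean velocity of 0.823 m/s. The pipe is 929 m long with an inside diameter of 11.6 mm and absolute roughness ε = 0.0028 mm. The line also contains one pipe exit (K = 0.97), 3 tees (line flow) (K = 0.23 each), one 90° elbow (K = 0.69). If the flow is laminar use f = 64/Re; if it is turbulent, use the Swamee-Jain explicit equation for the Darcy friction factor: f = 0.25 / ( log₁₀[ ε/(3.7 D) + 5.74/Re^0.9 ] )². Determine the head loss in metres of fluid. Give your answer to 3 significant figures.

h_f ≈ 90.3 m

Reynolds number Re = ρVD/μ = 988 · 0.823 · 0.0116 / 0.00109 = 8653.
Re > 4000 → turbulent. Relative roughness ε/D = 2.8e-06/0.0116 = 0.000241. Swamee-Jain: f = 0.25/(log₁₀[0.000241/3.7 + 5.74/8653^0.9])² = 0.25/(log₁₀[6.52e-05 + 0.00164])² = 0.25/(-2.768)² = 0.03264.
Total minor-loss coefficient ΣK = 1·0.97 + 3·0.23 + 1·0.69 = 2.35.
ΔP = [f·L/D + ΣK]·(ρV²/2) = [0.03264·929/0.0116 + 2.35]·(988·0.823²/2) = [2614 + 2.35]·334.6 = 8.754e+05 Pa.
Head loss h_f = ΔP/(ρg) = 8.754e+05/(988·9.81) = 90.3 m.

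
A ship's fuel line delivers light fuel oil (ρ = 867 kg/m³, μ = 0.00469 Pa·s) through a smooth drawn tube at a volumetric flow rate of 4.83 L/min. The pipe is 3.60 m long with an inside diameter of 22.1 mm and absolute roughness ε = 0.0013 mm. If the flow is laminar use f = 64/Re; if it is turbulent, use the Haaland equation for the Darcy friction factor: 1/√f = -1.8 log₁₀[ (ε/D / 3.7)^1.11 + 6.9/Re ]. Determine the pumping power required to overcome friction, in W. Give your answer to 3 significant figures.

P ≈ 0.0187 W

Q = 4.83 L/min = 4.83/60000 = 8.05e-05 m³/s.
Cross-sectional area A = πD²/4 = π(0.0221)²/4 = 0.0003836 m²; mean velocity V = Q/A = 8.05e-05/0.0003836 = 0.2099 m/s.
Reynolds number Re = ρVD/μ = 867 · 0.2099 · 0.0221 / 0.00469 = 857.4.
Re < 2300 → laminar flow, so f = 64/Re = 64/857.4 = 0.07465 (the turbulent correlation is not needed).
Darcy-Weisbach: ΔP = f(L/D)(ρV²/2) = 0.07465·(3.6/0.0221)·(867·0.2099²/2) = 0.07465·162.9·19.09 = 232.1 Pa.
Pumping power P = QΔP = 8.05e-05·232.1 = 0.01869 W = 0.0187 W.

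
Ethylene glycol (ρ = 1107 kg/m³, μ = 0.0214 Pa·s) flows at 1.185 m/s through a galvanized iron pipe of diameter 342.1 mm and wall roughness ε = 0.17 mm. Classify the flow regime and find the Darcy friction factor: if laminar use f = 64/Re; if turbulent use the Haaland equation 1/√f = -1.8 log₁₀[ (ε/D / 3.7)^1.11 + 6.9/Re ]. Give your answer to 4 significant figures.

Re = ρVD/μ = 1107·1.185·0.3421/0.0214 = 2.097e+04.
Re > 4000 → turbulent. ε/D = 0.00017/0.3421 = 0.000497; Haaland: 1/√f = -1.8 log₁₀[5.04e-05 + 0.000329] = 6.158, so f = 0.02637.

f ≈ 0.02637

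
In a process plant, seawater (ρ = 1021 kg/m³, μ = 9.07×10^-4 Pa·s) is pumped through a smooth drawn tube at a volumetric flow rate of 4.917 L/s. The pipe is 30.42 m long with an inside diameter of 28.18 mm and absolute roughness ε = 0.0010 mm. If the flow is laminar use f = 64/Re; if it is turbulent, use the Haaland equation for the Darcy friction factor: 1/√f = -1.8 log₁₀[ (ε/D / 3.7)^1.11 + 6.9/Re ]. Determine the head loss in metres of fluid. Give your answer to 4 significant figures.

Q = 4.917 L/s = 4.917/1000 = 0.004917 m³/s.
Cross-sectional area A = πD²/4 = π(0.02818)²/4 = 0.0006237 m²; mean velocity V = Q/A = 0.004917/0.0006237 = 7.884 m/s.
Reynolds number Re = ρVD/μ = 1021 · 7.884 · 0.02818 / 0.000907 = 2.501e+05.
Re > 4000 → turbulent. Relative roughness ε/D = 1e-06/0.02818 = 3.55e-05. Haaland: 1/√f = -1.8 log₁₀[(3.55e-05/3.7)^1.11 + 6.9/2.501e+05] = -1.8 log₁₀[2.69e-06 + 2.76e-05] = 8.134, so f = 0.01511.
Darcy-Weisbach: ΔP = f(L/D)(ρV²/2) = 0.01511·(30.42/0.02818)·(1021·7.884²/2) = 0.01511·1079·3.173e+04 = 5.177e+05 Pa.
Head loss h_f = ΔP/(ρg) = 5.177e+05/(1021·9.81) = 51.69 m.

h_f ≈ 51.69 m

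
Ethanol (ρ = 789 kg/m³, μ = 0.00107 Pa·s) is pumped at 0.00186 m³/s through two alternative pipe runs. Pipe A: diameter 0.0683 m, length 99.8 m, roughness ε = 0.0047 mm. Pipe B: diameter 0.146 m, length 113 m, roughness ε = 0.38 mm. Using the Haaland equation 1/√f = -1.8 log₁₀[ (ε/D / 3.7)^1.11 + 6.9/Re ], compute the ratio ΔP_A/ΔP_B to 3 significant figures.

ΔP_A/ΔP_B ≈ 28.9

Pipe A: V = Q/A = 0.00186/0.003664 = 0.5077 m/s; Re = 2.557e+04; ε/D = 6.88e-05; Haaland → f = 0.02435; ΔP_A = f(L/D)(ρV²/2) = 3618 Pa.
Pipe B: V = Q/A = 0.00186/0.01674 = 0.1111 m/s; Re = 1.196e+04; ε/D = 0.0026; Haaland → f = 0.0332; ΔP_B = f(L/D)(ρV²/2) = 125.1 Pa.
ΔP_A/ΔP_B = 3618/125.1 = 28.9.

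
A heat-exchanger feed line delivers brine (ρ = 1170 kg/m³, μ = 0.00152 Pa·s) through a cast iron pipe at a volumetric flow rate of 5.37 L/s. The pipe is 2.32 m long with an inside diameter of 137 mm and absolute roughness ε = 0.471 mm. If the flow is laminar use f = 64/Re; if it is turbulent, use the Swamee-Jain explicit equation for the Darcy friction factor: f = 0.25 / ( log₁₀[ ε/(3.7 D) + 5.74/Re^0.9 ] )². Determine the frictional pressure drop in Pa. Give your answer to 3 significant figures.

ΔP ≈ 40.0 Pa

Q = 5.37 L/s = 5.37/1000 = 0.00537 m³/s.
Cross-sectional area A = πD²/4 = π(0.137)²/4 = 0.01474 m²; mean velocity V = Q/A = 0.00537/0.01474 = 0.3643 m/s.
Reynolds number Re = ρVD/μ = 1170 · 0.3643 · 0.137 / 0.00152 = 3.842e+04.
Re > 4000 → turbulent. Relative roughness ε/D = 0.000471/0.137 = 0.00344. Swamee-Jain: f = 0.25/(log₁₀[0.00344/3.7 + 5.74/3.842e+04^0.9])² = 0.25/(log₁₀[0.000929 + 0.000429])² = 0.25/(-2.867)² = 0.03042.
Darcy-Weisbach: ΔP = f(L/D)(ρV²/2) = 0.03042·(2.32/0.137)·(1170·0.3643²/2) = 0.03042·16.93·77.63 = 39.99 Pa.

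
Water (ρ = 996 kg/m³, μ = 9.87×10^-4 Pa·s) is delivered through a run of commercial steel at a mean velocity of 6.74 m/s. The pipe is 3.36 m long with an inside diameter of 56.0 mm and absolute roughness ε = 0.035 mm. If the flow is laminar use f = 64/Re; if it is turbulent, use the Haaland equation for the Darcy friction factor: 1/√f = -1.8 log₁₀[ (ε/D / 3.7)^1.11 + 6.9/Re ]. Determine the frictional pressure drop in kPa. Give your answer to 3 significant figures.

ΔP ≈ 25.2 kPa

Reynolds number Re = ρVD/μ = 996 · 6.74 · 0.056 / 0.000987 = 3.809e+05.
Re > 4000 → turbulent. Relative roughness ε/D = 3.5e-05/0.056 = 0.000625. Haaland: 1/√f = -1.8 log₁₀[(0.000625/3.7)^1.11 + 6.9/3.809e+05] = -1.8 log₁₀[6.5e-05 + 1.81e-05] = 7.345, so f = 0.01854.
Darcy-Weisbach: ΔP = f(L/D)(ρV²/2) = 0.01854·(3.36/0.056)·(996·6.74²/2) = 0.01854·60·2.262e+04 = 2.516e+04 Pa.
ΔP = 2.516e+04 Pa = 25.2 kPa.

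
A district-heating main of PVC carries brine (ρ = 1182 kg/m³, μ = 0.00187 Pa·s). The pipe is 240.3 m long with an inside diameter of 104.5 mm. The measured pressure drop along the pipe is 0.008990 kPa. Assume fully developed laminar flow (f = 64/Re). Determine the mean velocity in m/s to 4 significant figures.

For laminar flow, f = 64/Re with Re = ρVD/μ, so Darcy-Weisbach reduces to ΔP = 32μLV/D². Solving for V: V = ΔP·D²/(32μL) = 8.99·(0.1045)²/(32·0.00187·240.3) = 0.006827 m/s.
Check: Re = ρVD/μ = 1182·0.006827·0.1045/0.00187 = 451 < 2300, so the laminar assumption holds.

V ≈ 0.006827 m/s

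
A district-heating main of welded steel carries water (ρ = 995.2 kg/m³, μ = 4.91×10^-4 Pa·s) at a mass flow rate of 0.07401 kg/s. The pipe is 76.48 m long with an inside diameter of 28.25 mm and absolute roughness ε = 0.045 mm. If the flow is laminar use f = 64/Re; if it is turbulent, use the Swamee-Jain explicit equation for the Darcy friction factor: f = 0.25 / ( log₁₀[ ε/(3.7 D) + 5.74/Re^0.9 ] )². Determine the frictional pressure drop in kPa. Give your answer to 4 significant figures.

A = πD²/4 = π(0.02825)²/4 = 0.0006268 m²; mean velocity V = ṁ/(ρA) = 0.07401/(995.2 · 0.0006268) = 0.1186 m/s.
Reynolds number Re = ρVD/μ = 995.2 · 0.1186 · 0.02825 / 0.000491 = 6794.
Re > 4000 → turbulent. Relative roughness ε/D = 4.5e-05/0.02825 = 0.00159. Swamee-Jain: f = 0.25/(log₁₀[0.00159/3.7 + 5.74/6794^0.9])² = 0.25/(log₁₀[0.000431 + 0.00204])² = 0.25/(-2.607)² = 0.03679.
Darcy-Weisbach: ΔP = f(L/D)(ρV²/2) = 0.03679·(76.48/0.02825)·(995.2·0.1186²/2) = 0.03679·2707·7.005 = 697.6 Pa.
ΔP = 697.6 Pa = 0.6976 kPa.

ΔP ≈ 0.6976 kPa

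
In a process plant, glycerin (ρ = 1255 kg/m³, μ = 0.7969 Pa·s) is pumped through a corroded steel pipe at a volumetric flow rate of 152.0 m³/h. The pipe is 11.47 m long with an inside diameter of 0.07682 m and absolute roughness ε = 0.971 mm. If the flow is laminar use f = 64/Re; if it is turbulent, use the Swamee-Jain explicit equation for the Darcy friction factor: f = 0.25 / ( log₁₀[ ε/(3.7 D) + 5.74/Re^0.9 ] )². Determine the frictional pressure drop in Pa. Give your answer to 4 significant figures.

ΔP ≈ 451500 Pa

Q = 152.0 m³/h = 152.0/3600 = 0.04222 m³/s.
Cross-sectional area A = πD²/4 = π(0.07682)²/4 = 0.004635 m²; mean velocity V = Q/A = 0.04222/0.004635 = 9.11 m/s.
Reynolds number Re = ρVD/μ = 1255 · 9.11 · 0.07682 / 0.797 = 1102.
Re < 2300 → laminar flow, so f = 64/Re = 64/1102 = 0.05807 (the turbulent correlation is not needed).
Darcy-Weisbach: ΔP = f(L/D)(ρV²/2) = 0.05807·(11.47/0.07682)·(1255·9.11²/2) = 0.05807·149.3·5.207e+04 = 4.515e+05 Pa.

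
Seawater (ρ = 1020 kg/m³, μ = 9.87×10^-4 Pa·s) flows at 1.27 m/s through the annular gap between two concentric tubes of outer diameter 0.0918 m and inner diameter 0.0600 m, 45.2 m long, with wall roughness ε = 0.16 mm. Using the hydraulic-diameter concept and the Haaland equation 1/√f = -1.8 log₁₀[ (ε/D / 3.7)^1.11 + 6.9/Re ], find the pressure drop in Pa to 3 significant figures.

ΔP ≈ 37900 Pa

Hydraulic diameter D_h = 4A/P = D_o - D_i = 0.0918 - 0.06 = 0.0318 m.
Re = ρVD_h/μ = 1020·1.27·0.0318/0.000987 = 4.174e+04.
ε/D_h = 0.00016/0.0318 = 0.00503; Haaland gives 1/√f = -1.8 log₁₀[0.000658+0.000165] = 5.552, so f = 0.03244.
ΔP = f(L/D_h)(ρV²/2) = 0.03244·45.2/0.0318·822.6 = 3.793e+04 Pa.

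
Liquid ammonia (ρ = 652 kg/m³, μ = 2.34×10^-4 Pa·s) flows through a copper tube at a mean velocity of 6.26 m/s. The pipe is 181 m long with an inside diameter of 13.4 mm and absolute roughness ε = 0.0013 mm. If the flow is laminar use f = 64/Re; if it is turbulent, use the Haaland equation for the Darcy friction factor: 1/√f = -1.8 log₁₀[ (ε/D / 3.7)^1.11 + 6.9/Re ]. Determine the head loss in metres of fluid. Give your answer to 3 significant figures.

h_f ≈ 426 m

Reynolds number Re = ρVD/μ = 652 · 6.26 · 0.0134 / 0.000234 = 2.337e+05.
Re > 4000 → turbulent. Relative roughness ε/D = 1.3e-06/0.0134 = 9.7e-05. Haaland: 1/√f = -1.8 log₁₀[(9.7e-05/3.7)^1.11 + 6.9/2.337e+05] = -1.8 log₁₀[8.22e-06 + 2.95e-05] = 7.962, so f = 0.01578.
Darcy-Weisbach: ΔP = f(L/D)(ρV²/2) = 0.01578·(181/0.0134)·(652·6.26²/2) = 0.01578·1.351e+04·1.278e+04 = 2.722e+06 Pa.
Head loss h_f = ΔP/(ρg) = 2.722e+06/(652·9.81) = 426 m.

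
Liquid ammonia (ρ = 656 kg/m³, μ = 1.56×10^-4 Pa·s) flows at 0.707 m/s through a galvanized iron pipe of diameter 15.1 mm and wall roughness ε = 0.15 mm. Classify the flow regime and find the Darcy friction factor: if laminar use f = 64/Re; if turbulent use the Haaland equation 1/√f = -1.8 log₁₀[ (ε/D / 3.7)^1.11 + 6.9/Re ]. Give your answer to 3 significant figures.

Re = ρVD/μ = 656·0.707·0.0151/0.000156 = 4.489e+04.
Re > 4000 → turbulent. ε/D = 0.00015/0.0151 = 0.00993; Haaland: 1/√f = -1.8 log₁₀[0.0014 + 0.000154] = 5.056, so f = 0.03913.

f ≈ 0.0391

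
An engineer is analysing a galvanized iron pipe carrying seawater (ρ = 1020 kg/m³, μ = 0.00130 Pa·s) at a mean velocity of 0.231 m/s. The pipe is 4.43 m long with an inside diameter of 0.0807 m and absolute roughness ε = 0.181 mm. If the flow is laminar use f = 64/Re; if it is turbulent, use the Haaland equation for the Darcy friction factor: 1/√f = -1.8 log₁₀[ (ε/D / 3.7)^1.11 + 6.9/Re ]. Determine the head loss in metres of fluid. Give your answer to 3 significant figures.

Reynolds number Re = ρVD/μ = 1020 · 0.231 · 0.0807 / 0.0013 = 1.463e+04.
Re > 4000 → turbulent. Relative roughness ε/D = 0.000181/0.0807 = 0.00224. Haaland: 1/√f = -1.8 log₁₀[(0.00224/3.7)^1.11 + 6.9/1.463e+04] = -1.8 log₁₀[0.000268 + 0.000472] = 5.635, so f = 0.03149.
Darcy-Weisbach: ΔP = f(L/D)(ρV²/2) = 0.03149·(4.43/0.0807)·(1020·0.231²/2) = 0.03149·54.89·27.21 = 47.04 Pa.
Head loss h_f = ΔP/(ρg) = 47.04/(1020·9.81) = 0.00470 m.

h_f ≈ 0.00470 m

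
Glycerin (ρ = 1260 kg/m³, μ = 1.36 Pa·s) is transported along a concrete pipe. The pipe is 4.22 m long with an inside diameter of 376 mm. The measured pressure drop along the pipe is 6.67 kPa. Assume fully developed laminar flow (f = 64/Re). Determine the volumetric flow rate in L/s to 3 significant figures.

For laminar flow, f = 64/Re with Re = ρVD/μ, so Darcy-Weisbach reduces to ΔP = 32μLV/D². Solving for V: V = ΔP·D²/(32μL) = 6670·(0.376)²/(32·1.36·4.22) = 5.135 m/s.
Check: Re = ρVD/μ = 1260·5.135·0.376/1.36 = 1789 < 2300, so the laminar assumption holds.
Q = V·A = 5.135·(π/4·0.376²) = 0.5701 m³/s = 570 L/s.

Q ≈ 570 L/s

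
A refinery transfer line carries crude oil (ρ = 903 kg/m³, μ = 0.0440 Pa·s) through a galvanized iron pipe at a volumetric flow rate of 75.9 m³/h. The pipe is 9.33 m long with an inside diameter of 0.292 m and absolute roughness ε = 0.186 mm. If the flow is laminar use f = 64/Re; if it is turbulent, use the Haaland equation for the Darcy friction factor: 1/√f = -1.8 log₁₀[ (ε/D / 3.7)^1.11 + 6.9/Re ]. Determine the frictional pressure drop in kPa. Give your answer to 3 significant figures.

ΔP ≈ 0.0485 kPa

Q = 75.9 m³/h = 75.9/3600 = 0.02108 m³/s.
Cross-sectional area A = πD²/4 = π(0.292)²/4 = 0.06697 m²; mean velocity V = Q/A = 0.02108/0.06697 = 0.3148 m/s.
Reynolds number Re = ρVD/μ = 903 · 0.3148 · 0.292 / 0.044 = 1887.
Re < 2300 → laminar flow, so f = 64/Re = 64/1887 = 0.03392 (the turbulent correlation is not needed).
Darcy-Weisbach: ΔP = f(L/D)(ρV²/2) = 0.03392·(9.33/0.292)·(903·0.3148²/2) = 0.03392·31.95·44.75 = 48.51 Pa.
ΔP = 48.51 Pa = 0.0485 kPa.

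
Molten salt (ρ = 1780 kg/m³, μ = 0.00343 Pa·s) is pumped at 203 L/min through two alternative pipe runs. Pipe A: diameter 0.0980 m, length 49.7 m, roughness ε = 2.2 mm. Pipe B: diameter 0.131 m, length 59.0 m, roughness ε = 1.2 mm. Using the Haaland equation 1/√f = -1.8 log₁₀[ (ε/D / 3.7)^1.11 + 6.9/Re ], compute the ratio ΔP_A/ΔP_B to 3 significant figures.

ΔP_A/ΔP_B ≈ 4.71

Pipe A: V = Q/A = 0.003383/0.007543 = 0.4485 m/s; Re = 2.281e+04; ε/D = 0.0224; Haaland → f = 0.05251; ΔP_A = f(L/D)(ρV²/2) = 4768 Pa.
Pipe B: V = Q/A = 0.003383/0.01348 = 0.251 m/s; Re = 1.707e+04; ε/D = 0.00916; Haaland → f = 0.04012; ΔP_B = f(L/D)(ρV²/2) = 1013 Pa.
ΔP_A/ΔP_B = 4768/1013 = 4.71.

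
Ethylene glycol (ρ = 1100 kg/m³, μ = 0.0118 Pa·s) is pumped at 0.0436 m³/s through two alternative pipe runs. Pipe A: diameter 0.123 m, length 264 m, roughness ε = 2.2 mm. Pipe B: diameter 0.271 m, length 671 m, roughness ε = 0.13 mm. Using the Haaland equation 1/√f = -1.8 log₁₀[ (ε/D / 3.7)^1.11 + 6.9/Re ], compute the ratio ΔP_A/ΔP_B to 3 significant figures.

Pipe A: V = Q/A = 0.0436/0.01188 = 3.669 m/s; Re = 4.207e+04; ε/D = 0.0179; Haaland → f = 0.04766; ΔP_A = f(L/D)(ρV²/2) = 7.576e+05 Pa.
Pipe B: V = Q/A = 0.0436/0.05768 = 0.7559 m/s; Re = 1.91e+04; ε/D = 0.00048; Haaland → f = 0.0269; ΔP_B = f(L/D)(ρV²/2) = 2.093e+04 Pa.
ΔP_A/ΔP_B = 7.576e+05/2.093e+04 = 36.2.

ΔP_A/ΔP_B ≈ 36.2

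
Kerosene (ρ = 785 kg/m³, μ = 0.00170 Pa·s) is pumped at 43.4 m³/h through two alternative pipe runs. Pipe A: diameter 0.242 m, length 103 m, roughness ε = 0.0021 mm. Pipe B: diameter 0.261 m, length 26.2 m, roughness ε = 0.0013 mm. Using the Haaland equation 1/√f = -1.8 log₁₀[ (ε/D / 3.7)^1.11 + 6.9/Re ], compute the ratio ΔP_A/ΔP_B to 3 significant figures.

ΔP_A/ΔP_B ≈ 5.63

Pipe A: V = Q/A = 0.01206/0.046 = 0.2621 m/s; Re = 2.929e+04; ε/D = 8.68e-06; Haaland → f = 0.02346; ΔP_A = f(L/D)(ρV²/2) = 269.3 Pa.
Pipe B: V = Q/A = 0.01206/0.0535 = 0.2253 m/s; Re = 2.716e+04; ε/D = 4.98e-06; Haaland → f = 0.02389; ΔP_B = f(L/D)(ρV²/2) = 47.79 Pa.
ΔP_A/ΔP_B = 269.3/47.79 = 5.63.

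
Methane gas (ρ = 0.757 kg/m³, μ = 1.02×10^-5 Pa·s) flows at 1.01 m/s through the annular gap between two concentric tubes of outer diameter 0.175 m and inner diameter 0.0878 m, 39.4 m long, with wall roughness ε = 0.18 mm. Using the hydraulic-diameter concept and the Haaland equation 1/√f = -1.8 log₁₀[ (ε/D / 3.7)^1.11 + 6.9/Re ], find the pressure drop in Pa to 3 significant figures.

Hydraulic diameter D_h = 4A/P = D_o - D_i = 0.175 - 0.0878 = 0.0872 m.
Re = ρVD_h/μ = 0.757·1.01·0.0872/1.02e-05 = 6536.
ε/D_h = 0.00018/0.0872 = 0.00206; Haaland gives 1/√f = -1.8 log₁₀[0.000245+0.00106] = 5.195, so f = 0.03706.
ΔP = f(L/D_h)(ρV²/2) = 0.03706·39.4/0.0872·0.3861 = 6.465 Pa.

ΔP ≈ 6.47 Pa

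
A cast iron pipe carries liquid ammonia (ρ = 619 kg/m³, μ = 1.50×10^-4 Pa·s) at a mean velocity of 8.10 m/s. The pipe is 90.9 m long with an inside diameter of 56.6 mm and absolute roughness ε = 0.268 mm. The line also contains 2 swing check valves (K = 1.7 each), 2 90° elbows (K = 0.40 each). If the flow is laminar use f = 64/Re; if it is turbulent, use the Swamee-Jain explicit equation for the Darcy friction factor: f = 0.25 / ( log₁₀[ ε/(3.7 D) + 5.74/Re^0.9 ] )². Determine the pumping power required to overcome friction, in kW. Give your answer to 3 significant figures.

Reynolds number Re = ρVD/μ = 619 · 8.1 · 0.0566 / 0.00015 = 1.892e+06.
Re > 4000 → turbulent. Relative roughness ε/D = 0.000268/0.0566 = 0.00473. Swamee-Jain: f = 0.25/(log₁₀[0.00473/3.7 + 5.74/1.892e+06^0.9])² = 0.25/(log₁₀[0.00128 + 1.29e-05])² = 0.25/(-2.889)² = 0.02996.
Total minor-loss coefficient ΣK = 2·1.7 + 2·0.4 = 4.2.
ΔP = [f·L/D + ΣK]·(ρV²/2) = [0.02996·90.9/0.0566 + 4.2]·(619·8.1²/2) = [48.12 + 4.2]·2.031e+04 = 1.062e+06 Pa.
Q = V·A = 8.1·0.002516 = 0.02038 m³/s.
Pumping power P = QΔP = 0.02038·1.062e+06 = 21650 W = 21.7 kW.

P ≈ 21.7 kW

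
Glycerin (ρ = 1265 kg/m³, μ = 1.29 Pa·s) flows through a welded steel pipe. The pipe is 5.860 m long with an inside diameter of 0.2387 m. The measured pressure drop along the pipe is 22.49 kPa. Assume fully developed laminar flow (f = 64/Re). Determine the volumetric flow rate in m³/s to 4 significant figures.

For laminar flow, f = 64/Re with Re = ρVD/μ, so Darcy-Weisbach reduces to ΔP = 32μLV/D². Solving for V: V = ΔP·D²/(32μL) = 2.249e+04·(0.2387)²/(32·1.29·5.86) = 5.297 m/s.
Check: Re = ρVD/μ = 1265·5.297·0.2387/1.29 = 1240 < 2300, so the laminar assumption holds.
Q = V·A = 5.297·(π/4·0.2387²) = 0.2371 m³/s = 0.2371 m³/s.

Q ≈ 0.2371 m³/s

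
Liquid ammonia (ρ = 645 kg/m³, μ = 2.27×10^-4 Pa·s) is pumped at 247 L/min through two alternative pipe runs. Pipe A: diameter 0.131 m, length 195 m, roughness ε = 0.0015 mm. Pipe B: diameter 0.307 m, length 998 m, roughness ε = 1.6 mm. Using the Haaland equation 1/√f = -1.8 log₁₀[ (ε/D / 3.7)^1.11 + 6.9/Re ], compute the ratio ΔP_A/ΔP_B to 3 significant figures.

Pipe A: V = Q/A = 0.004117/0.01348 = 0.3054 m/s; Re = 1.137e+05; ε/D = 1.15e-05; Haaland → f = 0.0174; ΔP_A = f(L/D)(ρV²/2) = 779.3 Pa.
Pipe B: V = Q/A = 0.004117/0.07402 = 0.05561 m/s; Re = 4.851e+04; ε/D = 0.00521; Haaland → f = 0.03248; ΔP_B = f(L/D)(ρV²/2) = 105.3 Pa.
ΔP_A/ΔP_B = 779.3/105.3 = 7.40.

ΔP_A/ΔP_B ≈ 7.40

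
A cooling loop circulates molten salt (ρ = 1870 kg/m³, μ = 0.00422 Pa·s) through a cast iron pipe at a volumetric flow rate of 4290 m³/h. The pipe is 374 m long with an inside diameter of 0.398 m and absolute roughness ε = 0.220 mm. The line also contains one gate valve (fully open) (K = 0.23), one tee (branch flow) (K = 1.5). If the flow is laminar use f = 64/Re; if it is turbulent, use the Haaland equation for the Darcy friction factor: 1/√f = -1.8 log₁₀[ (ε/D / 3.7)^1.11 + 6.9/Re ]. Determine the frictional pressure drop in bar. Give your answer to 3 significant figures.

Q = 4290 m³/h = 4290/3600 = 1.192 m³/s.
Cross-sectional area A = πD²/4 = π(0.398)²/4 = 0.1244 m²; mean velocity V = Q/A = 1.192/0.1244 = 9.579 m/s.
Reynolds number Re = ρVD/μ = 1870 · 9.579 · 0.398 / 0.00422 = 1.689e+06.
Re > 4000 → turbulent. Relative roughness ε/D = 0.00022/0.398 = 0.000553. Haaland: 1/√f = -1.8 log₁₀[(0.000553/3.7)^1.11 + 6.9/1.689e+06] = -1.8 log₁₀[5.67e-05 + 4.08e-06] = 7.589, so f = 0.01736.
Total minor-loss coefficient ΣK = 1·0.23 + 1·1.5 = 1.73.
ΔP = [f·L/D + ΣK]·(ρV²/2) = [0.01736·374/0.398 + 1.73]·(1870·9.579²/2) = [16.31 + 1.73]·8.578e+04 = 1.548e+06 Pa.
ΔP = 1.548e+06 Pa = 15.5 bar.

ΔP ≈ 15.5 bar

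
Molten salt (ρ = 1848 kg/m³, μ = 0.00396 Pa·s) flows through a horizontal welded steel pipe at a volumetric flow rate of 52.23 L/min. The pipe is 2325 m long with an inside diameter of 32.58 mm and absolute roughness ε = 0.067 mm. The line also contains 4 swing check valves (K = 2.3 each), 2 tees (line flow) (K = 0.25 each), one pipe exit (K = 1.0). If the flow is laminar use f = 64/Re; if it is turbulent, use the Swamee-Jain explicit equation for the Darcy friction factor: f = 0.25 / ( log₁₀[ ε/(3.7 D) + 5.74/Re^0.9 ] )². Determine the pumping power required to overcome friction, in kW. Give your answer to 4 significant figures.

Q = 52.23 L/min = 52.23/60000 = 0.0008705 m³/s.
Cross-sectional area A = πD²/4 = π(0.03258)²/4 = 0.0008337 m²; mean velocity V = Q/A = 0.0008705/0.0008337 = 1.044 m/s.
Reynolds number Re = ρVD/μ = 1848 · 1.044 · 0.03258 / 0.00396 = 1.588e+04.
Re > 4000 → turbulent. Relative roughness ε/D = 6.7e-05/0.03258 = 0.00206. Swamee-Jain: f = 0.25/(log₁₀[0.00206/3.7 + 5.74/1.588e+04^0.9])² = 0.25/(log₁₀[0.000556 + 0.000951])² = 0.25/(-2.822)² = 0.03139.
Total minor-loss coefficient ΣK = 4·2.3 + 2·0.25 + 1·1 = 10.7.
ΔP = [f·L/D + ΣK]·(ρV²/2) = [0.03139·2325/0.03258 + 10.7]·(1848·1.044²/2) = [2240 + 10.7]·1007 = 2.268e+06 Pa.
Pumping power P = QΔP = 0.0008705·2.268e+06 = 1974.2 W = 1.974 kW.

P ≈ 1.974 kW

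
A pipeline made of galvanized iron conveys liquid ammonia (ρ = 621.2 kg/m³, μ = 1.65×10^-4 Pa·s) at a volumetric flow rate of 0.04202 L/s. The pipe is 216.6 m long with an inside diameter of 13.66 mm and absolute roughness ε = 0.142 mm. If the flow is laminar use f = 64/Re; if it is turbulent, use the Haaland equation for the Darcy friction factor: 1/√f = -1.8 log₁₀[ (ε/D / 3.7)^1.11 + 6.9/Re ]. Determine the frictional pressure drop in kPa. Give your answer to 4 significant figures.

ΔP ≈ 16.99 kPa

Q = 0.04202 L/s = 0.04202/1000 = 4.202e-05 m³/s.
Cross-sectional area A = πD²/4 = π(0.01366)²/4 = 0.0001466 m²; mean velocity V = Q/A = 4.202e-05/0.0001466 = 0.2867 m/s.
Reynolds number Re = ρVD/μ = 621.2 · 0.2867 · 0.01366 / 0.000165 = 1.475e+04.
Re > 4000 → turbulent. Relative roughness ε/D = 0.000142/0.01366 = 0.0104. Haaland: 1/√f = -1.8 log₁₀[(0.0104/3.7)^1.11 + 6.9/1.475e+04] = -1.8 log₁₀[0.00147 + 0.000468] = 4.882, so f = 0.04196.
Darcy-Weisbach: ΔP = f(L/D)(ρV²/2) = 0.04196·(216.6/0.01366)·(621.2·0.2867²/2) = 0.04196·1.586e+04·25.53 = 1.699e+04 Pa.
ΔP = 1.699e+04 Pa = 16.99 kPa.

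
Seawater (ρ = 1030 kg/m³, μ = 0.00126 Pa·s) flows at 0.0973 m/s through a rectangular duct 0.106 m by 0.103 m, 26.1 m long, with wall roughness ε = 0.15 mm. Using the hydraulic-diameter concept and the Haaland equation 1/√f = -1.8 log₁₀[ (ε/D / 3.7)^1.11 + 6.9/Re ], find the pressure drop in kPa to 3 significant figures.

Hydraulic diameter D_h = 4A/P = 4·(0.106·0.103)/(2·(0.106+0.103)) = 0.04367/0.418 = 0.1045 m.
Re = ρVD_h/μ = 1030·0.0973·0.1045/0.00126 = 8310.
ε/D_h = 0.00015/0.1045 = 0.00144; Haaland gives 1/√f = -1.8 log₁₀[0.000164+0.00083] = 5.405, so f = 0.03423.
ΔP = f(L/D_h)(ρV²/2) = 0.03423·26.1/0.1045·4.876 = 41.7 Pa.
ΔP = 0.0417 kPa.

ΔP ≈ 0.0417 kPa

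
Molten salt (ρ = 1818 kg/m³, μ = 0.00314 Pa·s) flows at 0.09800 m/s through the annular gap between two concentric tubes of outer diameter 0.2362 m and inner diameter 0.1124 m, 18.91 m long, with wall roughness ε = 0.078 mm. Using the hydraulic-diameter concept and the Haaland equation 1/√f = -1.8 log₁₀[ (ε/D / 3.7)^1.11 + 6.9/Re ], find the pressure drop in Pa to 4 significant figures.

ΔP ≈ 46.35 Pa

Hydraulic diameter D_h = 4A/P = D_o - D_i = 0.2362 - 0.1124 = 0.1238 m.
Re = ρVD_h/μ = 1818·0.098·0.1238/0.00314 = 7024.
ε/D_h = 7.8e-05/0.1238 = 0.00063; Haaland gives 1/√f = -1.8 log₁₀[6.56e-05+0.000982] = 5.363, so f = 0.03476.
ΔP = f(L/D_h)(ρV²/2) = 0.03476·18.91/0.1238·8.73 = 46.35 Pa.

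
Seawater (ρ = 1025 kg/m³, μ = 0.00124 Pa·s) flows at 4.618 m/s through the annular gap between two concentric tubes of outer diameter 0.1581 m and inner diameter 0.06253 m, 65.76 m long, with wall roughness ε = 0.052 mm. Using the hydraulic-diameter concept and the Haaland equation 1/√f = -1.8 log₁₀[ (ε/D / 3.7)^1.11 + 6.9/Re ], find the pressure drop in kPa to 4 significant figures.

ΔP ≈ 136.3 kPa

Hydraulic diameter D_h = 4A/P = D_o - D_i = 0.1581 - 0.06253 = 0.09557 m.
Re = ρVD_h/μ = 1025·4.618·0.09557/0.00124 = 3.648e+05.
ε/D_h = 5.2e-05/0.09557 = 0.000544; Haaland gives 1/√f = -1.8 log₁₀[5.57e-05+1.89e-05] = 7.429, so f = 0.01812.
ΔP = f(L/D_h)(ρV²/2) = 0.01812·65.76/0.09557·1.093e+04 = 1.363e+05 Pa.
ΔP = 136.3 kPa.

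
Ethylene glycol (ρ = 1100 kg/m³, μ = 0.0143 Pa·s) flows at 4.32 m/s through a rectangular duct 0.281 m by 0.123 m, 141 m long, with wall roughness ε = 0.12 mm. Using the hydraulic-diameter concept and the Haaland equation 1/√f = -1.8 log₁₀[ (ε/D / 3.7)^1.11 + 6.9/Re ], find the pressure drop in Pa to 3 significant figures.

Hydraulic diameter D_h = 4A/P = 4·(0.281·0.123)/(2·(0.281+0.123)) = 0.1383/0.808 = 0.1711 m.
Re = ρVD_h/μ = 1100·4.32·0.1711/0.0143 = 5.686e+04.
ε/D_h = 0.00012/0.1711 = 0.000701; Haaland gives 1/√f = -1.8 log₁₀[7.38e-05+0.000121] = 6.677, so f = 0.02243.
ΔP = f(L/D_h)(ρV²/2) = 0.02243·141/0.1711·1.026e+04 = 1.897e+05 Pa.

ΔP ≈ 190000 Pa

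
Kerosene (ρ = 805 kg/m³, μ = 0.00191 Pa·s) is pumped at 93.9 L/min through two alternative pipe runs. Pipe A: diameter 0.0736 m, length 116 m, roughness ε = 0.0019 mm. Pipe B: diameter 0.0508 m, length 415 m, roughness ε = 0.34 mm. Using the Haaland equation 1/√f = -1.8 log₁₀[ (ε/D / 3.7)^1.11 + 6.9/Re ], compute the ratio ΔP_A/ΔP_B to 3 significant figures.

Pipe A: V = Q/A = 0.001565/0.004254 = 0.3678 m/s; Re = 1.141e+04; ε/D = 2.58e-05; Haaland → f = 0.02982; ΔP_A = f(L/D)(ρV²/2) = 2560 Pa.
Pipe B: V = Q/A = 0.001565/0.002027 = 0.7721 m/s; Re = 1.653e+04; ε/D = 0.00669; Haaland → f = 0.03723; ΔP_B = f(L/D)(ρV²/2) = 7.298e+04 Pa.
ΔP_A/ΔP_B = 2560/7.298e+04 = 0.0351.

ΔP_A/ΔP_B ≈ 0.0351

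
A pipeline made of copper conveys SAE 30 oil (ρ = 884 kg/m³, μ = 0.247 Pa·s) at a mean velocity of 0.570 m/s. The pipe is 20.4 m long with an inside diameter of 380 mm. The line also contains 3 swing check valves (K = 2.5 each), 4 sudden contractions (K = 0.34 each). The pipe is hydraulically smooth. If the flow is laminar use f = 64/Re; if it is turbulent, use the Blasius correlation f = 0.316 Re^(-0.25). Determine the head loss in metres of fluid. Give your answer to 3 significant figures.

Reynolds number Re = ρVD/μ = 884 · 0.57 · 0.38 / 0.247 = 775.2.
Re < 2300 → laminar flow, so f = 64/Re = 64/775.2 = 0.08256 (the turbulent correlation is not needed).
Total minor-loss coefficient ΣK = 3·2.5 + 4·0.34 = 8.86.
ΔP = [f·L/D + ΣK]·(ρV²/2) = [0.08256·20.4/0.38 + 8.86]·(884·0.57²/2) = [4.432 + 8.86]·143.6 = 1909 Pa.
Head loss h_f = ΔP/(ρg) = 1909/(884·9.81) = 0.220 m.

h_f ≈ 0.220 m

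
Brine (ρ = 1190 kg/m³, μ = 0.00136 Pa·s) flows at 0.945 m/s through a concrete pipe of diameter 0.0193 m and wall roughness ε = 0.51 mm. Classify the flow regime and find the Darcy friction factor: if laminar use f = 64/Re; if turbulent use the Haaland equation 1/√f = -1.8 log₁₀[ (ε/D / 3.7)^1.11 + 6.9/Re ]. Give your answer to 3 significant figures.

f ≈ 0.0564

Re = ρVD/μ = 1190·0.945·0.0193/0.00136 = 1.596e+04.
Re > 4000 → turbulent. ε/D = 0.00051/0.0193 = 0.0264; Haaland: 1/√f = -1.8 log₁₀[0.00415 + 0.000432] = 4.211, so f = 0.05641.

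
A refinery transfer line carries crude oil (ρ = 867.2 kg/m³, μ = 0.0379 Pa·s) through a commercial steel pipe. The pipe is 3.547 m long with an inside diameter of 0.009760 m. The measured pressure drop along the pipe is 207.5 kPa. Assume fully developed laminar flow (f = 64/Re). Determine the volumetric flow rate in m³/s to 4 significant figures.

For laminar flow, f = 64/Re with Re = ρVD/μ, so Darcy-Weisbach reduces to ΔP = 32μLV/D². Solving for V: V = ΔP·D²/(32μL) = 2.075e+05·(0.00976)²/(32·0.0379·3.547) = 4.595 m/s.
Check: Re = ρVD/μ = 867.2·4.595·0.00976/0.0379 = 1026 < 2300, so the laminar assumption holds.
Q = V·A = 4.595·(π/4·0.00976²) = 0.0003438 m³/s = 3.438×10^-4 m³/s.

Q ≈ 3.438×10^-4 m³/s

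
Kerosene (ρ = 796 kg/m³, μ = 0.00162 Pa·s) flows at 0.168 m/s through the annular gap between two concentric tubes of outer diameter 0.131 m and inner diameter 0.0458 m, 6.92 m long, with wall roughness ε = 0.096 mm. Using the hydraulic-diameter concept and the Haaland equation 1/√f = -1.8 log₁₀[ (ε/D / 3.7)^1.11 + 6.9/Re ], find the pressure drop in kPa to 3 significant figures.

ΔP ≈ 0.0322 kPa

Hydraulic diameter D_h = 4A/P = D_o - D_i = 0.131 - 0.0458 = 0.0852 m.
Re = ρVD_h/μ = 796·0.168·0.0852/0.00162 = 7033.
ε/D_h = 9.6e-05/0.0852 = 0.00113; Haaland gives 1/√f = -1.8 log₁₀[0.000125+0.000981] = 5.321, so f = 0.03532.
ΔP = f(L/D_h)(ρV²/2) = 0.03532·6.92/0.0852·11.23 = 32.22 Pa.
ΔP = 0.0322 kPa.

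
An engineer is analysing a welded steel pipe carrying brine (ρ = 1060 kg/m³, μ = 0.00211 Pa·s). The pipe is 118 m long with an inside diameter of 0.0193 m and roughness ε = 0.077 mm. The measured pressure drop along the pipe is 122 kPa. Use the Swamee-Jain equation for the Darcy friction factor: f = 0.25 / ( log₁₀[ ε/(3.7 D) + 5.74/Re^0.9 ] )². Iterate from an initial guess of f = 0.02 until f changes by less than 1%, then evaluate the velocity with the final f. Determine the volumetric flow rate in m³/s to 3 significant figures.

Q ≈ 2.94×10^-4 m³/s

Rearranging Darcy-Weisbach: V = √(2·ΔP·D/(f·L·ρ)). With ε/D = 7.7e-05/0.0193 = 0.00399, iterate starting from f = 0.02:
  f = 0.02 → V = √(2·1.22e+05·0.0193/(0.02·118·1060)) = 1.372 m/s; Re = ρVD/μ = 1.33e+04; f → 0.03536
  f = 0.03536 → V = 1.032 m/s; Re = 1e+04; f → 0.03702
  f = 0.03702 → V = 1.008 m/s; Re = 9778; f → 0.03717
Converged (Δf/f < 1%). With the final f = 0.03717: V = √(2·1.22e+05·0.0193/(0.03717·118·1060)) = 1.006 m/s.
Q = V·A = 1.006·(π/4·0.0193²) = 0.0002944 m³/s = 2.94×10^-4 m³/s.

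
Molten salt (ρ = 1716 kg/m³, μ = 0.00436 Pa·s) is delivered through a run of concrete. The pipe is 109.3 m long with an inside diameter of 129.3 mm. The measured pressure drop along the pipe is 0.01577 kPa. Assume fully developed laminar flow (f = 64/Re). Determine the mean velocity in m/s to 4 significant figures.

V ≈ 0.01729 m/s

For laminar flow, f = 64/Re with Re = ρVD/μ, so Darcy-Weisbach reduces to ΔP = 32μLV/D². Solving for V: V = ΔP·D²/(32μL) = 15.77·(0.1293)²/(32·0.00436·109.3) = 0.01729 m/s.
Check: Re = ρVD/μ = 1716·0.01729·0.1293/0.00436 = 879.8 < 2300, so the laminar assumption holds.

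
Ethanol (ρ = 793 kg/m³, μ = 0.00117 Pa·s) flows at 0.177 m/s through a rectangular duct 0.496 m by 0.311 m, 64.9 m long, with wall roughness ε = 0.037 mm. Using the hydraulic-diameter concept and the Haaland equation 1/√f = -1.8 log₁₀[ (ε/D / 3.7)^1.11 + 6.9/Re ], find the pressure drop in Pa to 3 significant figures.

Hydraulic diameter D_h = 4A/P = 4·(0.496·0.311)/(2·(0.496+0.311)) = 0.617/1.614 = 0.3823 m.
Re = ρVD_h/μ = 793·0.177·0.3823/0.00117 = 4.586e+04.
ε/D_h = 3.7e-05/0.3823 = 9.68e-05; Haaland gives 1/√f = -1.8 log₁₀[8.19e-06+0.00015] = 6.839, so f = 0.02138.
ΔP = f(L/D_h)(ρV²/2) = 0.02138·64.9/0.3823·12.42 = 45.08 Pa.

ΔP ≈ 45.1 Pa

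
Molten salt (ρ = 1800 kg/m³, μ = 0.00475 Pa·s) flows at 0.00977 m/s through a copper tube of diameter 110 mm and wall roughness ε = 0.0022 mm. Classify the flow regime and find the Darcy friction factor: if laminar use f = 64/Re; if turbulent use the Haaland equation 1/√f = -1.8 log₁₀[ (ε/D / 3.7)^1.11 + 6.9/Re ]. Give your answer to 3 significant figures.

f ≈ 0.157

Re = ρVD/μ = 1800·0.00977·0.11/0.00475 = 407.3.
Re < 2300 → laminar, so f = 64/Re = 0.1571 (roughness is irrelevant in laminar flow).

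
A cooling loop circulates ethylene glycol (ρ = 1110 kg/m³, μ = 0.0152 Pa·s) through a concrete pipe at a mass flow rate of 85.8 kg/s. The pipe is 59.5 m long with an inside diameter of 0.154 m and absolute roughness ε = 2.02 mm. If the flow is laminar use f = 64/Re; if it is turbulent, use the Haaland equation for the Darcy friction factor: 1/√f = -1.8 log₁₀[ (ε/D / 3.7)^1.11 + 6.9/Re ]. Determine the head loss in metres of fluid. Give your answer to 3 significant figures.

h_f ≈ 14.5 m

A = πD²/4 = π(0.154)²/4 = 0.01863 m²; mean velocity V = ṁ/(ρA) = 85.8/(1110 · 0.01863) = 4.15 m/s.
Reynolds number Re = ρVD/μ = 1110 · 4.15 · 0.154 / 0.0152 = 4.667e+04.
Re > 4000 → turbulent. Relative roughness ε/D = 0.00202/0.154 = 0.0131. Haaland: 1/√f = -1.8 log₁₀[(0.0131/3.7)^1.11 + 6.9/4.667e+04] = -1.8 log₁₀[0.00191 + 0.000148] = 4.837, so f = 0.04273.
Darcy-Weisbach: ΔP = f(L/D)(ρV²/2) = 0.04273·(59.5/0.154)·(1110·4.15²/2) = 0.04273·386.4·9558 = 1.578e+05 Pa.
Head loss h_f = ΔP/(ρg) = 1.578e+05/(1110·9.81) = 14.5 m.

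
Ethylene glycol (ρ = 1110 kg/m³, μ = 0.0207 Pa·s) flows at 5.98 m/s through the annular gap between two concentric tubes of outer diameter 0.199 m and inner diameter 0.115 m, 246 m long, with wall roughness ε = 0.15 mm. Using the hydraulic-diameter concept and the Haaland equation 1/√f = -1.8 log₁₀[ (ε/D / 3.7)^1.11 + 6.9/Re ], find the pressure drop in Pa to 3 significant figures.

Hydraulic diameter D_h = 4A/P = D_o - D_i = 0.199 - 0.115 = 0.084 m.
Re = ρVD_h/μ = 1110·5.98·0.084/0.0207 = 2.694e+04.
ε/D_h = 0.00015/0.084 = 0.00179; Haaland gives 1/√f = -1.8 log₁₀[0.000208+0.000256] = 5.999, so f = 0.02778.
ΔP = f(L/D_h)(ρV²/2) = 0.02778·246/0.084·1.985e+04 = 1.615e+06 Pa.

ΔP ≈ 1.61×10^6 Pa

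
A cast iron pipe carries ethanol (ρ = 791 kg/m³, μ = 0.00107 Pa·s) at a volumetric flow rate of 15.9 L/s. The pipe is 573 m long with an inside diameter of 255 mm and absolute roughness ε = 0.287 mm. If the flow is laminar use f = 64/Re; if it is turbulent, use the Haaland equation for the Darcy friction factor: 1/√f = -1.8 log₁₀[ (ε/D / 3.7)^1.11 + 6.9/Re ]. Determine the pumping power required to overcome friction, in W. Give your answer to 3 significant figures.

Q = 15.9 L/s = 15.9/1000 = 0.0159 m³/s.
Cross-sectional area A = πD²/4 = π(0.255)²/4 = 0.05107 m²; mean velocity V = Q/A = 0.0159/0.05107 = 0.3113 m/s.
Reynolds number Re = ρVD/μ = 791 · 0.3113 · 0.255 / 0.00107 = 5.869e+04.
Re > 4000 → turbulent. Relative roughness ε/D = 0.000287/0.255 = 0.00113. Haaland: 1/√f = -1.8 log₁₀[(0.00113/3.7)^1.11 + 6.9/5.869e+04] = -1.8 log₁₀[0.000125 + 0.000118] = 6.508, so f = 0.02361.
Darcy-Weisbach: ΔP = f(L/D)(ρV²/2) = 0.02361·(573/0.255)·(791·0.3113²/2) = 0.02361·2247·38.34 = 2034 Pa.
Pumping power P = QΔP = 0.0159·2034 = 32.34 W = 32.3 W.

P ≈ 32.3 W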